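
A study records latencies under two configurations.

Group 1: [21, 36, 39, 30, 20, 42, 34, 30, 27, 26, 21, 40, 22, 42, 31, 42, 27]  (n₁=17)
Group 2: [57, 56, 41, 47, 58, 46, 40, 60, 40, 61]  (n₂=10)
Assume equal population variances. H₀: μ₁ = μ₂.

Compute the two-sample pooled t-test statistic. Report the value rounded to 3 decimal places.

test statistic = -5.955

x̄₁=31.176, s₁=7.915, n₁=17
x̄₂=50.600, s₂=8.644, n₂=10
s_p² = [16·7.915² + 9·8.644²]/25 = 66.9948
SE = √(s_p²·(1/17+1/10)) = 3.2620
t = (31.176−50.600)/3.2620 = -5.9546
df = 25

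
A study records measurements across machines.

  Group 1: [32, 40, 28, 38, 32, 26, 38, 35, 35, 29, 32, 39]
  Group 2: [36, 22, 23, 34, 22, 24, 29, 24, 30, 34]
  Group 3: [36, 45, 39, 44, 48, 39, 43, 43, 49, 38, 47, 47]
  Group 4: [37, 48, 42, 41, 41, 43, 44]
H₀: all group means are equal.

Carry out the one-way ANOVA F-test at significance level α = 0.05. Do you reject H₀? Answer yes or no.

reject H₀: yes

Group means [33.67, 27.80, 43.17, 42.29], grand mean 36.488
SSB = Σnᵢ(x̄ᵢ−x̄)² = 1620.882; SSW = ΣΣ(x−x̄ᵢ)² = 771.362
MSB = 1620.882/3 = 540.2940; MSW = 771.362/37 = 20.8476
F = MSB/MSW = 25.9163
df = (3, 37)
p-value (upper-tail) = 0.00000
At α=0.05: p < α → reject H₀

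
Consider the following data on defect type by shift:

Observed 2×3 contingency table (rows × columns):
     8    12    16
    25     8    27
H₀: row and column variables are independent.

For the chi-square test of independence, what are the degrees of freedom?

df = (r−1)(c−1) = (2−1)·(3−1) = 2

degrees of freedom = 2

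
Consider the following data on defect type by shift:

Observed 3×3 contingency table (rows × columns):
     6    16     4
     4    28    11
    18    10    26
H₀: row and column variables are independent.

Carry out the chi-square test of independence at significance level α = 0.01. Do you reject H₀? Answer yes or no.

Row totals [26, 43, 54], col totals [28, 54, 41], n=123
χ² = (6−5.92)²/5.92 + (16−11.41)²/11.41 + (4−8.67)²/8.67 + (4−9.79)²/9.79 + (28−18.88)²/18.88 + (11−14.33)²/14.33 + (18−12.29)²/12.29 + (10−23.71)²/23.71 + (26−18.00)²/18.00 = 27.0929
df = 4
p-value (upper-tail) = 0.00002
At α=0.01: p < α → reject H₀

reject H₀: yes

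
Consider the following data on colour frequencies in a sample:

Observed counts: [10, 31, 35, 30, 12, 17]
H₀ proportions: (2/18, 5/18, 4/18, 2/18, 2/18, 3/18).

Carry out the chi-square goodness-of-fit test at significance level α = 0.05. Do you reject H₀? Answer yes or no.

n = 135; E_i = n·p_i = [15.00, 37.50, 30.00, 15.00, 15.00, 22.50]
χ² = (10−15.00)²/15.00 + (31−37.50)²/37.50 + (35−30.00)²/30.00 + (30−15.00)²/15.00 + (12−15.00)²/15.00 + (17−22.50)²/22.50 = 20.5711
df = 5
p-value (upper-tail) = 0.00098
At α=0.05: p < α → reject H₀

reject H₀: yes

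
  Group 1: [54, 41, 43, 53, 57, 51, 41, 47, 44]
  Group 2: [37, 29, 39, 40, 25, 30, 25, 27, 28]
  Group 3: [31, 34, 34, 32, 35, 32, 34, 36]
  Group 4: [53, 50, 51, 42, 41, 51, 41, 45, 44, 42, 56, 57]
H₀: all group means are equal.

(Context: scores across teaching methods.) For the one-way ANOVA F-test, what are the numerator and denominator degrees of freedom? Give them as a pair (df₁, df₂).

k = 4 groups, N = 38 total
df = (k−1, N−k) = (4−1, 38−4) = (3, 34)

degrees of freedom = [3, 34]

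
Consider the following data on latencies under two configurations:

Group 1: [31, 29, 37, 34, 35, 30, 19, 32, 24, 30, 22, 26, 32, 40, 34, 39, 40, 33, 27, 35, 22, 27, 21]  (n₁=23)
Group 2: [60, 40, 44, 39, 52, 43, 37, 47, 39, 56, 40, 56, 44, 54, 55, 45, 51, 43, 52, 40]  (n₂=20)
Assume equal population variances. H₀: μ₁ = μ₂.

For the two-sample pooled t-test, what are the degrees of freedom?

df = n₁ + n₂ − 2 = 23 + 20 − 2 = 41

degrees of freedom = 41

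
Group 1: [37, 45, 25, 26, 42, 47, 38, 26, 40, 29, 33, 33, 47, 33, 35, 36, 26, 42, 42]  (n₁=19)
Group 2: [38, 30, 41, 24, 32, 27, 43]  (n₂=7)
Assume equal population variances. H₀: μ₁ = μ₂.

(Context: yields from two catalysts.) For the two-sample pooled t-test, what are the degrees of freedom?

df = n₁ + n₂ − 2 = 19 + 7 − 2 = 24

degrees of freedom = 24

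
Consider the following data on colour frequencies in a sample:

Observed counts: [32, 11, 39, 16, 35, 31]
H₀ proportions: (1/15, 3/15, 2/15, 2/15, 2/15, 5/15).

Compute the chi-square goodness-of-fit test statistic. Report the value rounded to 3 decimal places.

test statistic = 88.213

n = 164; E_i = n·p_i = [10.93, 32.80, 21.87, 21.87, 21.87, 54.67]
χ² = (32−10.93)²/10.93 + (11−32.80)²/32.80 + (39−21.87)²/21.87 + (16−21.87)²/21.87 + (35−21.87)²/21.87 + (31−54.67)²/54.67 = 88.2134
df = 5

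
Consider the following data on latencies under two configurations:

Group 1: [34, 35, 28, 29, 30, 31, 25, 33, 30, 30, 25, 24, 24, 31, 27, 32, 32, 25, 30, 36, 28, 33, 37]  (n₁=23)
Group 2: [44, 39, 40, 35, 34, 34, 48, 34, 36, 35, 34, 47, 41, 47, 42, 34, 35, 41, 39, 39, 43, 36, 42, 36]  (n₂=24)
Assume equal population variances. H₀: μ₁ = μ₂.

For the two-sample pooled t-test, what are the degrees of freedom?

degrees of freedom = 45

df = n₁ + n₂ − 2 = 23 + 24 − 2 = 45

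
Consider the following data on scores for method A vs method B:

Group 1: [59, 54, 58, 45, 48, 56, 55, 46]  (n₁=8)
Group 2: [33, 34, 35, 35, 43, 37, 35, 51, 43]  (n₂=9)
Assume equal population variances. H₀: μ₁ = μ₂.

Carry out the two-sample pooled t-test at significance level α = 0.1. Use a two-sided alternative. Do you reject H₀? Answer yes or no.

x̄₁=52.625, s₁=5.502, n₁=8
x̄₂=38.444, s₂=5.981, n₂=9
s_p² = [7·5.502² + 8·5.981²]/15 = 33.2065
SE = √(s_p²·(1/8+1/9)) = 2.8001
t = (52.625−38.444)/2.8001 = 5.0643
df = 15
p-value (two-sided) = 0.00014
At α=0.1: p < α → reject H₀

reject H₀: yes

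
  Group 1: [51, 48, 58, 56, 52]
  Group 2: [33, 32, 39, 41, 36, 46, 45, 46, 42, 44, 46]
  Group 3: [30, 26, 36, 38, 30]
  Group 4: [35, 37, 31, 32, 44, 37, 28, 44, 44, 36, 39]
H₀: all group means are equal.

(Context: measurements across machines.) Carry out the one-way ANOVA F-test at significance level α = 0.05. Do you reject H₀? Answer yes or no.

reject H₀: yes

Group means [53.00, 40.91, 32.00, 37.00], grand mean 40.062
SSB = Σnᵢ(x̄ᵢ−x̄)² = 1272.966; SSW = ΣΣ(x−x̄ᵢ)² = 732.909
MSB = 1272.966/3 = 424.3220; MSW = 732.909/28 = 26.1753
F = MSB/MSW = 16.2108
df = (3, 28)
p-value (upper-tail) = 0.00000
At α=0.05: p < α → reject H₀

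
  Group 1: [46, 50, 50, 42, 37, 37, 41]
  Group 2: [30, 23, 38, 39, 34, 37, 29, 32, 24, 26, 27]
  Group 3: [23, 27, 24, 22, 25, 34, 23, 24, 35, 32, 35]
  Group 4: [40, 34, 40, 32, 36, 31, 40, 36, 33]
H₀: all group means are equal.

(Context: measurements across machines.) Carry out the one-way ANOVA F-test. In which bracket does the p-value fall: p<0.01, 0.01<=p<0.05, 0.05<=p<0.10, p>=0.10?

Group means [43.29, 30.82, 27.64, 35.78], grand mean 33.368
SSB = Σnᵢ(x̄ᵢ−x̄)² = 1173.676; SSW = ΣΣ(x−x̄ᵢ)² = 879.166
MSB = 1173.676/3 = 391.2254; MSW = 879.166/34 = 25.8578
F = MSB/MSW = 15.1299
df = (3, 34)
p-value (upper-tail) = 0.00000
→ bracket: p<0.01

p-value bracket: p<0.01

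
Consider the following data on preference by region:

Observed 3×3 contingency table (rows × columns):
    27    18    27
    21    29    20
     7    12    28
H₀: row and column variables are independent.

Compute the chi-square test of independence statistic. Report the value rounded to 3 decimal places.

Row totals [72, 70, 47], col totals [55, 59, 75], n=189
χ² = (27−20.95)²/20.95 + (18−22.48)²/22.48 + (27−28.57)²/28.57 + (21−20.37)²/20.37 + (29−21.85)²/21.85 + (20−27.78)²/27.78 + (7−13.68)²/13.68 + (12−14.67)²/14.67 + (28−18.65)²/18.65 = 15.6919
df = 4

test statistic = 15.692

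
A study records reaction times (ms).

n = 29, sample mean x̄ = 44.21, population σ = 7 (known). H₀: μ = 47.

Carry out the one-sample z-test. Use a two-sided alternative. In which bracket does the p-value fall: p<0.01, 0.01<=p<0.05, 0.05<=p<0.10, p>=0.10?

SE = σ/√n = 7/√29 = 1.2999
z = (x̄−μ₀)/SE = (44.21−47)/1.2999 = -2.1464
p-value (two-sided) = 0.03184
→ bracket: 0.01<=p<0.05

p-value bracket: 0.01<=p<0.05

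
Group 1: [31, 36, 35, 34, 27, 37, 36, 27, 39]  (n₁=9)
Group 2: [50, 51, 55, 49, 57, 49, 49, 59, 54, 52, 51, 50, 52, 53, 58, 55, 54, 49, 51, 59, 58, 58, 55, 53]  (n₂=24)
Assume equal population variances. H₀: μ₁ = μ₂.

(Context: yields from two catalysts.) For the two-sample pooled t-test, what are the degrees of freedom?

df = n₁ + n₂ − 2 = 9 + 24 − 2 = 31

degrees of freedom = 31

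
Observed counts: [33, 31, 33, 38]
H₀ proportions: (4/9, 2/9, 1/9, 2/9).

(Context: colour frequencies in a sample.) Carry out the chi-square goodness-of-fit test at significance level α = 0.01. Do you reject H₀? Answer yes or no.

reject H₀: yes

n = 135; E_i = n·p_i = [60.00, 30.00, 15.00, 30.00]
χ² = (33−60.00)²/60.00 + (31−30.00)²/30.00 + (33−15.00)²/15.00 + (38−30.00)²/30.00 = 35.9167
df = 3
p-value (upper-tail) = 0.00000
At α=0.01: p < α → reject H₀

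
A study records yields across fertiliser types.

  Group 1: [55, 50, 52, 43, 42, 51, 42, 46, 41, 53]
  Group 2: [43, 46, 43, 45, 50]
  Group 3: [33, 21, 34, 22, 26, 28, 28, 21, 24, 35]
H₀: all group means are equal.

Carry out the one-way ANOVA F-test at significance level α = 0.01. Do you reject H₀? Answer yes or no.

Group means [47.50, 45.40, 27.20], grand mean 38.960
SSB = Σnᵢ(x̄ᵢ−x̄)² = 2319.660; SSW = ΣΣ(x−x̄ᵢ)² = 541.300
MSB = 2319.660/2 = 1159.8300; MSW = 541.300/22 = 24.6045
F = MSB/MSW = 47.1389
df = (2, 22)
p-value (upper-tail) = 0.00000
At α=0.01: p < α → reject H₀

reject H₀: yes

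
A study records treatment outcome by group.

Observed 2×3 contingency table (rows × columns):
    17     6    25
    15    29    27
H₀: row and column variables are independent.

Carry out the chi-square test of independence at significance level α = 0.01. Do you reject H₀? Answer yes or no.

reject H₀: yes

Row totals [48, 71], col totals [32, 35, 52], n=119
χ² = (17−12.91)²/12.91 + (6−14.12)²/14.12 + (25−20.97)²/20.97 + (15−19.09)²/19.09 + (29−20.88)²/20.88 + (27−31.03)²/31.03 = 11.2927
df = 2
p-value (upper-tail) = 0.00353
At α=0.01: p < α → reject H₀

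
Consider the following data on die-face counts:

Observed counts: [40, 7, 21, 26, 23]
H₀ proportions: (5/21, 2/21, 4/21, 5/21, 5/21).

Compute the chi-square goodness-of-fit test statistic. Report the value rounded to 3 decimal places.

test statistic = 7.878

n = 117; E_i = n·p_i = [27.86, 11.14, 22.29, 27.86, 27.86]
χ² = (40−27.86)²/27.86 + (7−11.14)²/11.14 + (21−22.29)²/22.29 + (26−27.86)²/27.86 + (23−27.86)²/27.86 = 7.8782
df = 4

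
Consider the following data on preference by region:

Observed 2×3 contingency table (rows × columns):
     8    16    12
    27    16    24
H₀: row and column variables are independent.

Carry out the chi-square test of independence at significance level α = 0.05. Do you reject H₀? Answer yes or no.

reject H₀: no

Row totals [36, 67], col totals [35, 32, 36], n=103
χ² = (8−12.23)²/12.23 + (16−11.18)²/11.18 + (12−12.58)²/12.58 + (27−22.77)²/22.77 + (16−20.82)²/20.82 + (24−23.42)²/23.42 = 5.4806
df = 2
p-value (upper-tail) = 0.06455
At α=0.05: p ≥ α → fail to reject H₀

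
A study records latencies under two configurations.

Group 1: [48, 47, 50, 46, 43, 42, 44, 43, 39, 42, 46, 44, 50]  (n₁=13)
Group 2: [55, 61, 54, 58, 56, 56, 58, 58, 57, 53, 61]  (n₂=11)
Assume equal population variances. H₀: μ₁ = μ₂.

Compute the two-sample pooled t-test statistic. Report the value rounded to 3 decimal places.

x̄₁=44.923, s₁=3.278, n₁=13
x̄₂=57.000, s₂=2.569, n₂=11
s_p² = [12·3.278² + 10·2.569²]/22 = 8.8601
SE = √(s_p²·(1/13+1/11)) = 1.2194
t = (44.923−57.000)/1.2194 = -9.9037
df = 22

test statistic = -9.904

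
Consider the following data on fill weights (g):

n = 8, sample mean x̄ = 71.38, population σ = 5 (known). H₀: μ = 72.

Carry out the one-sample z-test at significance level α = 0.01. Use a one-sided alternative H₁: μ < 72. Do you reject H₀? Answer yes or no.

SE = σ/√n = 5/√8 = 1.7678
z = (x̄−μ₀)/SE = (71.38−72)/1.7678 = -0.3507
p-value (one-sided, H₁ less) = 0.36290
At α=0.01: p ≥ α → fail to reject H₀

reject H₀: no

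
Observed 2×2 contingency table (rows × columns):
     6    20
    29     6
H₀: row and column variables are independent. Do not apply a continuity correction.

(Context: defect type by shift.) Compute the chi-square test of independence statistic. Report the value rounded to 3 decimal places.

Row totals [26, 35], col totals [35, 26], n=61
χ² = (6−14.92)²/14.92 + (20−11.08)²/11.08 + (29−20.08)²/20.08 + (6−14.92)²/14.92 = 21.7994
df = 1

test statistic = 21.799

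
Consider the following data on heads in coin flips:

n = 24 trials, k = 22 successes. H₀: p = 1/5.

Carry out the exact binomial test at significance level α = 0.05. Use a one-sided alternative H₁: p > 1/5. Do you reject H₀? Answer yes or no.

reject H₀: yes

Exact binomial: n=24, k=22, p₀=1/5=0.2000
P(X≥22) from Σ C(n,i)·p₀^i·(1−p₀)^(n−i)
p-value (one-sided, H₁ greater) = 0.00000
At α=0.05: p < α → reject H₀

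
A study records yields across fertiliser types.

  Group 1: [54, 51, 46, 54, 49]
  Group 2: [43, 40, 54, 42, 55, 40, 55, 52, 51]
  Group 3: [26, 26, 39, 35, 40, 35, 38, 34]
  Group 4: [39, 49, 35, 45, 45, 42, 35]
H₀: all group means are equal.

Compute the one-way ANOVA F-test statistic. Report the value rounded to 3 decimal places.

Group means [50.80, 48.00, 34.12, 41.43], grand mean 43.069
SSB = Σnᵢ(x̄ᵢ−x̄)² = 1176.473; SSW = ΣΣ(x−x̄ᵢ)² = 773.389
MSB = 1176.473/3 = 392.1576; MSW = 773.389/25 = 30.9356
F = MSB/MSW = 12.6766
df = (3, 25)

test statistic = 12.677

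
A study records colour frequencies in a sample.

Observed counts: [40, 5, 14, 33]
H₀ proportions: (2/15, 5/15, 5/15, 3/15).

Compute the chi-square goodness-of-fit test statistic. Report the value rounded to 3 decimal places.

test statistic = 104.826

n = 92; E_i = n·p_i = [12.27, 30.67, 30.67, 18.40]
χ² = (40−12.27)²/12.27 + (5−30.67)²/30.67 + (14−30.67)²/30.67 + (33−18.40)²/18.40 = 104.8261
df = 3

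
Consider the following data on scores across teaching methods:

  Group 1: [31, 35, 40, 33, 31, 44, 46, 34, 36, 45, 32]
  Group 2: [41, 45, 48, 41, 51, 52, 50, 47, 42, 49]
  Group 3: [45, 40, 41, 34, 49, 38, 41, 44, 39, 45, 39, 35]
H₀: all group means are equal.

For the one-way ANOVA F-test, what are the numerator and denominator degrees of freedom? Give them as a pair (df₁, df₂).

degrees of freedom = [2, 30]

k = 3 groups, N = 33 total
df = (k−1, N−k) = (3−1, 33−3) = (2, 30)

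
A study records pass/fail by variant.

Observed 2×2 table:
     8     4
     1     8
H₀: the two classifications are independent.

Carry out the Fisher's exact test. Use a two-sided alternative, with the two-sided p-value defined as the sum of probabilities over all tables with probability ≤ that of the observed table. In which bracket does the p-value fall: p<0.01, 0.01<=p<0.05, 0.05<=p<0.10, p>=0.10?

p-value bracket: 0.01<=p<0.05

Margins: r₁=12, r₂=9, c₁=9, c₂=12, n=21
p_obs = C(12,8)·C(9,1)/C(21,9); sum pmf over tables with pmf ≤ p_obs
p-value (two-sided) = 0.02436
→ bracket: 0.01<=p<0.05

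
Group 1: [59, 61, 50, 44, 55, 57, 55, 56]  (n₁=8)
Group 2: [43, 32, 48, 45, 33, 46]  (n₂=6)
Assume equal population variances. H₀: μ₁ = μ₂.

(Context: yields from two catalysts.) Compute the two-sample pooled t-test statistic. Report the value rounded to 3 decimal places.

test statistic = 4.112

x̄₁=54.625, s₁=5.370, n₁=8
x̄₂=41.167, s₂=6.911, n₂=6
s_p² = [7·5.370² + 5·6.911²]/12 = 36.7257
SE = √(s_p²·(1/8+1/6)) = 3.2729
t = (54.625−41.167)/3.2729 = 4.1121
df = 12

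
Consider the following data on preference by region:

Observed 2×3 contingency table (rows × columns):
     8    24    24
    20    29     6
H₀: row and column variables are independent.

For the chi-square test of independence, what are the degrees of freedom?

df = (r−1)(c−1) = (2−1)·(3−1) = 2

degrees of freedom = 2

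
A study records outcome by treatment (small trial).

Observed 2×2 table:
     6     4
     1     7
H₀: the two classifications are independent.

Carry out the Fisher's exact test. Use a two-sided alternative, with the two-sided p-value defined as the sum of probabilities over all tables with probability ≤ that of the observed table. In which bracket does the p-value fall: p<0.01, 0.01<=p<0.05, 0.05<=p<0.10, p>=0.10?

Margins: r₁=10, r₂=8, c₁=7, c₂=11, n=18
p_obs = C(10,6)·C(8,1)/C(18,7); sum pmf over tables with pmf ≤ p_obs
p-value (two-sided) = 0.06561
→ bracket: 0.05<=p<0.10

p-value bracket: 0.05<=p<0.10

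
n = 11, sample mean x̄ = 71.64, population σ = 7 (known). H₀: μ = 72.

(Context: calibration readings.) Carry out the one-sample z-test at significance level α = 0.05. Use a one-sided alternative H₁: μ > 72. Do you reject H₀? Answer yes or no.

SE = σ/√n = 7/√11 = 2.1106
z = (x̄−μ₀)/SE = (71.64−72)/2.1106 = -0.1706
p-value (one-sided, H₁ greater) = 0.56772
At α=0.05: p ≥ α → fail to reject H₀

reject H₀: no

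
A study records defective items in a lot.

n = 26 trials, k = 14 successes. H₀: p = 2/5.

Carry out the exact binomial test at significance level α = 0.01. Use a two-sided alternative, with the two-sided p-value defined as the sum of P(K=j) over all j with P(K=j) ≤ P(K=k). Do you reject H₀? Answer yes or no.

Exact binomial: n=26, k=14, p₀=2/5=0.4000
P(X=j) = C(n,j)·p₀^j·(1−p₀)^(n−j); p = Σ P(X=j) over j with P(X=j) ≤ P(X=14)
p-value (two-sided) = 0.16407
At α=0.01: p ≥ α → fail to reject H₀

reject H₀: no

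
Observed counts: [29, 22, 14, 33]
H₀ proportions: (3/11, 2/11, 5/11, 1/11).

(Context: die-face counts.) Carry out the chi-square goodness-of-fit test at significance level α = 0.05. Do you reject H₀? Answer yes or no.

n = 98; E_i = n·p_i = [26.73, 17.82, 44.55, 8.91]
χ² = (29−26.73)²/26.73 + (22−17.82)²/17.82 + (14−44.55)²/44.55 + (33−8.91)²/8.91 = 87.2639
df = 3
p-value (upper-tail) = 0.00000
At α=0.05: p < α → reject H₀

reject H₀: yes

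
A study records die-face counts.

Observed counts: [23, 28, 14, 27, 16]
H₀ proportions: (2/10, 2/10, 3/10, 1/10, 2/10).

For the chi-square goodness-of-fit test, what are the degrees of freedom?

degrees of freedom = 4

df = k − 1 = 5 − 1 = 4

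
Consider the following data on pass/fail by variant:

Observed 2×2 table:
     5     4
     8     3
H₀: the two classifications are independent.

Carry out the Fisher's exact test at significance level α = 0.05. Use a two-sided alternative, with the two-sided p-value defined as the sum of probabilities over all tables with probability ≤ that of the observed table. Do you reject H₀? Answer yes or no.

Margins: r₁=9, r₂=11, c₁=13, c₂=7, n=20
p_obs = C(9,5)·C(11,8)/C(20,13); sum pmf over tables with pmf ≤ p_obs
p-value (two-sided) = 0.64241
At α=0.05: p ≥ α → fail to reject H₀

reject H₀: no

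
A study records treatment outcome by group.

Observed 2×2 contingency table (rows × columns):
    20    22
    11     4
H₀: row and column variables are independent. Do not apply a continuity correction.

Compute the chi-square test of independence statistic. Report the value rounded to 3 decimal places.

Row totals [42, 15], col totals [31, 26], n=57
χ² = (20−22.84)²/22.84 + (22−19.16)²/19.16 + (11−8.16)²/8.16 + (4−6.84)²/6.84 = 2.9460
df = 1

test statistic = 2.946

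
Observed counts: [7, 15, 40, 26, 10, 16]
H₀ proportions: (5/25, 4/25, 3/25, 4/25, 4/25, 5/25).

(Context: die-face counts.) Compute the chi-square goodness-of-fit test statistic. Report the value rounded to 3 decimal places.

n = 114; E_i = n·p_i = [22.80, 18.24, 13.68, 18.24, 18.24, 22.80]
χ² = (7−22.80)²/22.80 + (15−18.24)²/18.24 + (40−13.68)²/13.68 + (26−18.24)²/18.24 + (10−18.24)²/18.24 + (16−22.80)²/22.80 = 71.2156
df = 5

test statistic = 71.216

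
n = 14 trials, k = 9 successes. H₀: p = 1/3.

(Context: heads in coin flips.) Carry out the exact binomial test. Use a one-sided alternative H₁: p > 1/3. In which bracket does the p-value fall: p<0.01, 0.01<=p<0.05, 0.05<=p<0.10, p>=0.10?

Exact binomial: n=14, k=9, p₀=1/3=0.3333
P(X≥9) from Σ C(n,i)·p₀^i·(1−p₀)^(n−i)
p-value (one-sided, H₁ greater) = 0.01743
→ bracket: 0.01<=p<0.05

p-value bracket: 0.01<=p<0.05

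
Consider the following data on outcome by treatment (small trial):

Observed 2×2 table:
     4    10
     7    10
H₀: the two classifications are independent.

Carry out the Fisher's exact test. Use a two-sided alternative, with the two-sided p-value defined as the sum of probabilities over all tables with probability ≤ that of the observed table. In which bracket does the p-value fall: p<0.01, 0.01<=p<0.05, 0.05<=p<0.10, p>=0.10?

p-value bracket: p>=0.10

Margins: r₁=14, r₂=17, c₁=11, c₂=20, n=31
p_obs = C(14,4)·C(17,7)/C(31,11); sum pmf over tables with pmf ≤ p_obs
p-value (two-sided) = 0.70738
→ bracket: p>=0.10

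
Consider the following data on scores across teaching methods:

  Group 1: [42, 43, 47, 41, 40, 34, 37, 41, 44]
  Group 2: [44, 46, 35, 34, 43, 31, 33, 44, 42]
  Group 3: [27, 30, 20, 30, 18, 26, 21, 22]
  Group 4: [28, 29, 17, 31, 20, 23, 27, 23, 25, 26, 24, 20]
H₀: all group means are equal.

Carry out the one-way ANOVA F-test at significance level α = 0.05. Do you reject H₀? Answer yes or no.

Group means [41.00, 39.11, 24.25, 24.42], grand mean 31.789
SSB = Σnᵢ(x̄ᵢ−x̄)² = 2353.010; SSW = ΣΣ(x−x̄ᵢ)² = 715.306
MSB = 2353.010/3 = 784.3367; MSW = 715.306/34 = 21.0384
F = MSB/MSW = 37.2812
df = (3, 34)
p-value (upper-tail) = 0.00000
At α=0.05: p < α → reject H₀

reject H₀: yes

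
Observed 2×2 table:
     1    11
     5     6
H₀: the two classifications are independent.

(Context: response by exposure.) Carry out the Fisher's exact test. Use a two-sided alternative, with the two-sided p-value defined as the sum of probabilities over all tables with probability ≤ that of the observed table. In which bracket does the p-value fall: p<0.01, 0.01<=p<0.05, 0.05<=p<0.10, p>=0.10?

p-value bracket: 0.05<=p<0.10

Margins: r₁=12, r₂=11, c₁=6, c₂=17, n=23
p_obs = C(12,1)·C(11,5)/C(23,6); sum pmf over tables with pmf ≤ p_obs
p-value (two-sided) = 0.06865
→ bracket: 0.05<=p<0.10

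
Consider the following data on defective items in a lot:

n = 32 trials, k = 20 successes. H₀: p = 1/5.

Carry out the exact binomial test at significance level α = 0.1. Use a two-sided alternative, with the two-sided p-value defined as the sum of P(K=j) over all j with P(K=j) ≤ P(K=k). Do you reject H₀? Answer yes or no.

reject H₀: yes

Exact binomial: n=32, k=20, p₀=1/5=0.2000
P(X=j) = C(n,j)·p₀^j·(1−p₀)^(n−j); p = Σ P(X=j) over j with P(X=j) ≤ P(X=20)
p-value (two-sided) = 0.00000
At α=0.1: p < α → reject H₀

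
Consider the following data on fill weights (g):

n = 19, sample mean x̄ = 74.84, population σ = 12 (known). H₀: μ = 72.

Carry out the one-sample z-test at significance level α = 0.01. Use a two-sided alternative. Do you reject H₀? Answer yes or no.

SE = σ/√n = 12/√19 = 2.7530
z = (x̄−μ₀)/SE = (74.84−72)/2.7530 = 1.0316
p-value (two-sided) = 0.30226
At α=0.01: p ≥ α → fail to reject H₀

reject H₀: no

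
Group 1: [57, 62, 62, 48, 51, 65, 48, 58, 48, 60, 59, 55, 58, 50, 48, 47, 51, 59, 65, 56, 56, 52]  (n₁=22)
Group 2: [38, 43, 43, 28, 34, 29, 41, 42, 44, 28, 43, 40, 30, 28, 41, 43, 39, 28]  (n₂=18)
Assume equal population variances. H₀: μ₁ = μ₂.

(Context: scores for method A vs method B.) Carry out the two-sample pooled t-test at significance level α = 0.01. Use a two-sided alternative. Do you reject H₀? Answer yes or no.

reject H₀: yes

x̄₁=55.227, s₁=5.789, n₁=22
x̄₂=36.778, s₂=6.459, n₂=18
s_p² = [21·5.789² + 17·6.459²]/38 = 37.1835
SE = √(s_p²·(1/22+1/18)) = 1.9380
t = (55.227−36.778)/1.9380 = 9.5198
df = 38
p-value (two-sided) = 0.00000
At α=0.01: p < α → reject H₀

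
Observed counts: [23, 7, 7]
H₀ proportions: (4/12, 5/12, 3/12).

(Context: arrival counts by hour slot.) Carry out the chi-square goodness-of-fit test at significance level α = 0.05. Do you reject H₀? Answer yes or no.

reject H₀: yes

n = 37; E_i = n·p_i = [12.33, 15.42, 9.25]
χ² = (23−12.33)²/12.33 + (7−15.42)²/15.42 + (7−9.25)²/9.25 = 14.3676
df = 2
p-value (upper-tail) = 0.00076
At α=0.05: p < α → reject H₀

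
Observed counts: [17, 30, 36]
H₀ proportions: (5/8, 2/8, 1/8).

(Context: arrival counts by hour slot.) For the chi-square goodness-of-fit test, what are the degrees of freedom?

degrees of freedom = 2

df = k − 1 = 3 − 1 = 2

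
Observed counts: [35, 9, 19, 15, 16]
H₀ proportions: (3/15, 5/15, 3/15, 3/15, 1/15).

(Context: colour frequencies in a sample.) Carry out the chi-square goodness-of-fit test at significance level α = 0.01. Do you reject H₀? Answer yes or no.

n = 94; E_i = n·p_i = [18.80, 31.33, 18.80, 18.80, 6.27]
χ² = (35−18.80)²/18.80 + (9−31.33)²/31.33 + (19−18.80)²/18.80 + (15−18.80)²/18.80 + (16−6.27)²/6.27 = 45.7660
df = 4
p-value (upper-tail) = 0.00000
At α=0.01: p < α → reject H₀

reject H₀: yes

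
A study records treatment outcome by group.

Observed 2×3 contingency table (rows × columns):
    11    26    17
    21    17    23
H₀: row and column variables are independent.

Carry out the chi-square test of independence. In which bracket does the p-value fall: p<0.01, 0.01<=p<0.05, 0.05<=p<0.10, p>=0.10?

Row totals [54, 61], col totals [32, 43, 40], n=115
χ² = (11−15.03)²/15.03 + (26−20.19)²/20.19 + (17−18.78)²/18.78 + (21−16.97)²/16.97 + (17−22.81)²/22.81 + (23−21.22)²/21.22 = 5.5030
df = 2
p-value (upper-tail) = 0.06383
→ bracket: 0.05<=p<0.10

p-value bracket: 0.05<=p<0.10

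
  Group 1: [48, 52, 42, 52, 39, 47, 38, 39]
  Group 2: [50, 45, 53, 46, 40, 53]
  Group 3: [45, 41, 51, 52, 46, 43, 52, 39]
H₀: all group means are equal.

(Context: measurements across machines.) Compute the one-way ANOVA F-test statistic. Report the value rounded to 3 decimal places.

test statistic = 0.609

Group means [44.62, 47.83, 46.12], grand mean 46.045
SSB = Σnᵢ(x̄ᵢ−x̄)² = 35.371; SSW = ΣΣ(x−x̄ᵢ)² = 551.583
MSB = 35.371/2 = 17.6856; MSW = 551.583/19 = 29.0307
F = MSB/MSW = 0.6092
df = (2, 19)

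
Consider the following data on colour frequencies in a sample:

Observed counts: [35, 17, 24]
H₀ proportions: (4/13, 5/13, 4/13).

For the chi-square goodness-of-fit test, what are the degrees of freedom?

df = k − 1 = 3 − 1 = 2

degrees of freedom = 2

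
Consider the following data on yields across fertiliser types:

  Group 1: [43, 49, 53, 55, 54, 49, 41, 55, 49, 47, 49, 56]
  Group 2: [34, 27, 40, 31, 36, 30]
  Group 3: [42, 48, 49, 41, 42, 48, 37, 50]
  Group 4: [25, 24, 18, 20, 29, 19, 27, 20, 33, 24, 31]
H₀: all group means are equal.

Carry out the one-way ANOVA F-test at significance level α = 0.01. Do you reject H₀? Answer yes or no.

reject H₀: yes

Group means [50.00, 33.00, 44.62, 24.55], grand mean 38.514
SSB = Σnᵢ(x̄ᵢ−x̄)² = 4210.641; SSW = ΣΣ(x−x̄ᵢ)² = 772.602
MSB = 4210.641/3 = 1403.5470; MSW = 772.602/33 = 23.4122
F = MSB/MSW = 59.9494
df = (3, 33)
p-value (upper-tail) = 0.00000
At α=0.01: p < α → reject H₀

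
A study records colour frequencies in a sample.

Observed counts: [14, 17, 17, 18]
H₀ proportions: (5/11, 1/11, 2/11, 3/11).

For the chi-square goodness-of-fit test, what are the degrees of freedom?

degrees of freedom = 3

df = k − 1 = 4 − 1 = 3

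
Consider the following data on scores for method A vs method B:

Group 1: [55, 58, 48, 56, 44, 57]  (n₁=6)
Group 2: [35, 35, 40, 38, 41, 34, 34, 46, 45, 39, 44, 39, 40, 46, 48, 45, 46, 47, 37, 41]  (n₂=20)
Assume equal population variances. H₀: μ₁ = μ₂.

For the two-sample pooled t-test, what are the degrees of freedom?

df = n₁ + n₂ − 2 = 6 + 20 − 2 = 24

degrees of freedom = 24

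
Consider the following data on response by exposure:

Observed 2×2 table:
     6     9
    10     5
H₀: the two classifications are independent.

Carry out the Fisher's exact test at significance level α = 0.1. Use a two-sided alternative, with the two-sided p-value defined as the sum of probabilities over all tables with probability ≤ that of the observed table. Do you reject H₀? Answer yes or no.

reject H₀: no

Margins: r₁=15, r₂=15, c₁=16, c₂=14, n=30
p_obs = C(15,6)·C(15,10)/C(30,16); sum pmf over tables with pmf ≤ p_obs
p-value (two-sided) = 0.27230
At α=0.1: p ≥ α → fail to reject H₀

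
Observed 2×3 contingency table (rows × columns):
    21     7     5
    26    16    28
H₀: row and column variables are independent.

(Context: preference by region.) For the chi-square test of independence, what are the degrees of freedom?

degrees of freedom = 2

df = (r−1)(c−1) = (2−1)·(3−1) = 2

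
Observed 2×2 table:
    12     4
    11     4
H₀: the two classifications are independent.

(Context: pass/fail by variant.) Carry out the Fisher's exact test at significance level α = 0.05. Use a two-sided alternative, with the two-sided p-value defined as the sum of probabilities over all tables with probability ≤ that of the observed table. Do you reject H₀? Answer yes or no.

reject H₀: no

Margins: r₁=16, r₂=15, c₁=23, c₂=8, n=31
p_obs = C(16,12)·C(15,11)/C(31,23); sum pmf over tables with pmf ≤ p_obs
p-value (two-sided) = 1.00000
At α=0.05: p ≥ α → fail to reject H₀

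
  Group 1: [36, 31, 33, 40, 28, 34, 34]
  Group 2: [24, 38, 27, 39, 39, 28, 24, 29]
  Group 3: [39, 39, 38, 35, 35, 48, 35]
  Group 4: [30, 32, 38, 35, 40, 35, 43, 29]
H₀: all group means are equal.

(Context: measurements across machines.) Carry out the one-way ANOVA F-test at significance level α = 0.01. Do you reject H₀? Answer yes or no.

Group means [33.71, 31.00, 38.43, 35.25], grand mean 34.500
SSB = Σnᵢ(x̄ᵢ−x̄)² = 214.857; SSW = ΣΣ(x−x̄ᵢ)² = 684.643
MSB = 214.857/3 = 71.6190; MSW = 684.643/26 = 26.3324
F = MSB/MSW = 2.7198
df = (3, 26)
p-value (upper-tail) = 0.06498
At α=0.01: p ≥ α → fail to reject H₀

reject H₀: no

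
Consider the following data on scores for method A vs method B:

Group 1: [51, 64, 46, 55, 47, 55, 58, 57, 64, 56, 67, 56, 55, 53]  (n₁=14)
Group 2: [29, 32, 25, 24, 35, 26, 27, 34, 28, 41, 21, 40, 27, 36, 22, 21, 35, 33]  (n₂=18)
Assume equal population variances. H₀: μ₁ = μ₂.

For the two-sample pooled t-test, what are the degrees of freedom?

degrees of freedom = 30

df = n₁ + n₂ − 2 = 14 + 18 − 2 = 30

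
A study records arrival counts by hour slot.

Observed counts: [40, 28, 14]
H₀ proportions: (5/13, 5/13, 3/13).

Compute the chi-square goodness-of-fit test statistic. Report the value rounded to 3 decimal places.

n = 82; E_i = n·p_i = [31.54, 31.54, 18.92]
χ² = (40−31.54)²/31.54 + (28−31.54)²/31.54 + (14−18.92)²/18.92 = 3.9480
df = 2

test statistic = 3.948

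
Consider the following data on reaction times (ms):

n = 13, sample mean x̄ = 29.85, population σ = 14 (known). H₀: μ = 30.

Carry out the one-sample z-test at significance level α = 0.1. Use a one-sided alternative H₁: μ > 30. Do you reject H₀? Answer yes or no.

reject H₀: no

SE = σ/√n = 14/√13 = 3.8829
z = (x̄−μ₀)/SE = (29.85−30)/3.8829 = -0.0386
p-value (one-sided, H₁ greater) = 0.51541
At α=0.1: p ≥ α → fail to reject H₀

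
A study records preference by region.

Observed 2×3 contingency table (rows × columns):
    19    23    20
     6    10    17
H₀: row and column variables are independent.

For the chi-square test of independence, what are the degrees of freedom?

degrees of freedom = 2

df = (r−1)(c−1) = (2−1)·(3−1) = 2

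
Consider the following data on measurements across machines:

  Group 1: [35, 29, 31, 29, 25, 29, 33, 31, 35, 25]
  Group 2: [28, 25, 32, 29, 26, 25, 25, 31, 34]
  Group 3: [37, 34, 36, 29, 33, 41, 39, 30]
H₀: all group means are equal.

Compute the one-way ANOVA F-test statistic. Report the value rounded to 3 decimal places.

Group means [30.20, 28.33, 34.88], grand mean 30.963
SSB = Σnᵢ(x̄ᵢ−x̄)² = 190.488; SSW = ΣΣ(x−x̄ᵢ)² = 328.475
MSB = 190.488/2 = 95.2440; MSW = 328.475/24 = 13.6865
F = MSB/MSW = 6.9590
df = (2, 24)

test statistic = 6.959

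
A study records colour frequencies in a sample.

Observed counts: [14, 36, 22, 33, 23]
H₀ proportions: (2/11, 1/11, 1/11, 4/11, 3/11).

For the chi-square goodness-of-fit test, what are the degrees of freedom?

df = k − 1 = 5 − 1 = 4

degrees of freedom = 4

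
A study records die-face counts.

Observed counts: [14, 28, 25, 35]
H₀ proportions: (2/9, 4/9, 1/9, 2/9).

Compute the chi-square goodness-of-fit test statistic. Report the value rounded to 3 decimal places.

n = 102; E_i = n·p_i = [22.67, 45.33, 11.33, 22.67]
χ² = (14−22.67)²/22.67 + (28−45.33)²/45.33 + (25−11.33)²/11.33 + (35−22.67)²/22.67 = 33.1324
df = 3

test statistic = 33.132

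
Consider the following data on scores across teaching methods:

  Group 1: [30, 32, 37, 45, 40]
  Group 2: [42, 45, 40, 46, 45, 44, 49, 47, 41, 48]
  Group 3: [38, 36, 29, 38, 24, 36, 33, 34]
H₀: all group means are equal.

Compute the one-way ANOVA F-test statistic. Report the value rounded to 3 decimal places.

Group means [36.80, 44.70, 33.50], grand mean 39.087
SSB = Σnᵢ(x̄ᵢ−x̄)² = 590.926; SSW = ΣΣ(x−x̄ᵢ)² = 390.900
MSB = 590.926/2 = 295.4630; MSW = 390.900/20 = 19.5450
F = MSB/MSW = 15.1171
df = (2, 20)

test statistic = 15.117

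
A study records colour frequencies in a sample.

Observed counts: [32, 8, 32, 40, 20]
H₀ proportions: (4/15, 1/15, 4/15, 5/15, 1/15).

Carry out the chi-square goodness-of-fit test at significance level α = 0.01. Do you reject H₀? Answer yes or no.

n = 132; E_i = n·p_i = [35.20, 8.80, 35.20, 44.00, 8.80]
χ² = (32−35.20)²/35.20 + (8−8.80)²/8.80 + (32−35.20)²/35.20 + (40−44.00)²/44.00 + (20−8.80)²/8.80 = 15.2727
df = 4
p-value (upper-tail) = 0.00417
At α=0.01: p < α → reject H₀

reject H₀: yes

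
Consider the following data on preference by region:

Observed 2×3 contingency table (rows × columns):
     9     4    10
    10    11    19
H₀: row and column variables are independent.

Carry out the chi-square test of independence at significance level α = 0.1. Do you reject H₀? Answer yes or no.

Row totals [23, 40], col totals [19, 15, 29], n=63
χ² = (9−6.94)²/6.94 + (4−5.48)²/5.48 + (10−10.59)²/10.59 + (10−12.06)²/12.06 + (11−9.52)²/9.52 + (19−18.41)²/18.41 = 1.6449
df = 2
p-value (upper-tail) = 0.43936
At α=0.1: p ≥ α → fail to reject H₀

reject H₀: no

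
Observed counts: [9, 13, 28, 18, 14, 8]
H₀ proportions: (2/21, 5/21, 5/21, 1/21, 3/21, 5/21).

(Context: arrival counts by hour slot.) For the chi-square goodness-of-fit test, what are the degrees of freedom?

degrees of freedom = 5

df = k − 1 = 6 − 1 = 5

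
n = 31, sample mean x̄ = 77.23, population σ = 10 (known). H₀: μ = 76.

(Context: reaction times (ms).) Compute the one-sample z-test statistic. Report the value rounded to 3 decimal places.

test statistic = 0.685

SE = σ/√n = 10/√31 = 1.7961
z = (x̄−μ₀)/SE = (77.23−76)/1.7961 = 0.6848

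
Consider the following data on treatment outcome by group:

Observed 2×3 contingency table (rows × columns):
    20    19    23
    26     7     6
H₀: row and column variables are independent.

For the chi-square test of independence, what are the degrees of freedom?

degrees of freedom = 2

df = (r−1)(c−1) = (2−1)·(3−1) = 2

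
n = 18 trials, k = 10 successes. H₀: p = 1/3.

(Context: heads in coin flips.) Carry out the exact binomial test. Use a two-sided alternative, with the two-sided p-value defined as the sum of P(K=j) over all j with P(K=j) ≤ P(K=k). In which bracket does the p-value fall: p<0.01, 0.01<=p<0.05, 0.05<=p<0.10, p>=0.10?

Exact binomial: n=18, k=10, p₀=1/3=0.3333
P(X=j) = C(n,j)·p₀^j·(1−p₀)^(n−j); p = Σ P(X=j) over j with P(X=j) ≤ P(X=10)
p-value (two-sided) = 0.07600
→ bracket: 0.05<=p<0.10

p-value bracket: 0.05<=p<0.10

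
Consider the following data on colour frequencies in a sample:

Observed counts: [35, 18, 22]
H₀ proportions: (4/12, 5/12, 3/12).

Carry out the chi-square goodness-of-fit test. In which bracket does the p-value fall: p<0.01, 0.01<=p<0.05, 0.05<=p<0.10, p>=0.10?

n = 75; E_i = n·p_i = [25.00, 31.25, 18.75]
χ² = (35−25.00)²/25.00 + (18−31.25)²/31.25 + (22−18.75)²/18.75 = 10.1813
df = 2
p-value (upper-tail) = 0.00615
→ bracket: p<0.01

p-value bracket: p<0.01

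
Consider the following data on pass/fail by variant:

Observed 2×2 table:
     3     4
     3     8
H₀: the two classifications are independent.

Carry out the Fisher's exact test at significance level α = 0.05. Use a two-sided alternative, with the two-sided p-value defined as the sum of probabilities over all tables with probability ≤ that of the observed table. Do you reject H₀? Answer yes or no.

reject H₀: no

Margins: r₁=7, r₂=11, c₁=6, c₂=12, n=18
p_obs = C(7,3)·C(11,3)/C(18,6); sum pmf over tables with pmf ≤ p_obs
p-value (two-sided) = 0.62670
At α=0.05: p ≥ α → fail to reject H₀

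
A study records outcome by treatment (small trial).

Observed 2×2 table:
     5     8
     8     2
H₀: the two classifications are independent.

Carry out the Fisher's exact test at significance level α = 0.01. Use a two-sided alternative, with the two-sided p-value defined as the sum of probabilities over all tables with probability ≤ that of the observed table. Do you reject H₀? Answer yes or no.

reject H₀: no

Margins: r₁=13, r₂=10, c₁=13, c₂=10, n=23
p_obs = C(13,5)·C(10,8)/C(23,13); sum pmf over tables with pmf ≤ p_obs
p-value (two-sided) = 0.09030
At α=0.01: p ≥ α → fail to reject H₀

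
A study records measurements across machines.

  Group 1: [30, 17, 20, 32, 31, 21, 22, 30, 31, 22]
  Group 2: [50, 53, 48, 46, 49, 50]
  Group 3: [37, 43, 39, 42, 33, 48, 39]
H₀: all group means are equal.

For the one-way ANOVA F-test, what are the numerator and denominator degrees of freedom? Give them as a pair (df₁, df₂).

k = 3 groups, N = 23 total
df = (k−1, N−k) = (3−1, 23−3) = (2, 20)

degrees of freedom = [2, 20]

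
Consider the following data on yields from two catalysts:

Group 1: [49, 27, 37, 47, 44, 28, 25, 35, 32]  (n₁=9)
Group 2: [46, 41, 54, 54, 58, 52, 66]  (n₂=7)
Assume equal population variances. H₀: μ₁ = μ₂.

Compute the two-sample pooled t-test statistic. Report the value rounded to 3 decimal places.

test statistic = -3.937

x̄₁=36.000, s₁=8.930, n₁=9
x̄₂=53.000, s₂=8.062, n₂=7
s_p² = [8·8.930² + 6·8.062²]/14 = 73.4286
SE = √(s_p²·(1/9+1/7)) = 4.3184
t = (36.000−53.000)/4.3184 = -3.9366
df = 14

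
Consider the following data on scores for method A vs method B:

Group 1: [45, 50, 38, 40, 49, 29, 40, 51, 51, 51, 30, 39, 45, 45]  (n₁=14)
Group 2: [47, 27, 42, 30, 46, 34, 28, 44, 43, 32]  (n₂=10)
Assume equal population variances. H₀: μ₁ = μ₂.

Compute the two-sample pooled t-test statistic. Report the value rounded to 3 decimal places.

x̄₁=43.071, s₁=7.405, n₁=14
x̄₂=37.300, s₂=7.846, n₂=10
s_p² = [13·7.405² + 9·7.846²]/22 = 57.5922
SE = √(s_p²·(1/14+1/10)) = 3.1421
t = (43.071−37.300)/3.1421 = 1.8368
df = 22

test statistic = 1.837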